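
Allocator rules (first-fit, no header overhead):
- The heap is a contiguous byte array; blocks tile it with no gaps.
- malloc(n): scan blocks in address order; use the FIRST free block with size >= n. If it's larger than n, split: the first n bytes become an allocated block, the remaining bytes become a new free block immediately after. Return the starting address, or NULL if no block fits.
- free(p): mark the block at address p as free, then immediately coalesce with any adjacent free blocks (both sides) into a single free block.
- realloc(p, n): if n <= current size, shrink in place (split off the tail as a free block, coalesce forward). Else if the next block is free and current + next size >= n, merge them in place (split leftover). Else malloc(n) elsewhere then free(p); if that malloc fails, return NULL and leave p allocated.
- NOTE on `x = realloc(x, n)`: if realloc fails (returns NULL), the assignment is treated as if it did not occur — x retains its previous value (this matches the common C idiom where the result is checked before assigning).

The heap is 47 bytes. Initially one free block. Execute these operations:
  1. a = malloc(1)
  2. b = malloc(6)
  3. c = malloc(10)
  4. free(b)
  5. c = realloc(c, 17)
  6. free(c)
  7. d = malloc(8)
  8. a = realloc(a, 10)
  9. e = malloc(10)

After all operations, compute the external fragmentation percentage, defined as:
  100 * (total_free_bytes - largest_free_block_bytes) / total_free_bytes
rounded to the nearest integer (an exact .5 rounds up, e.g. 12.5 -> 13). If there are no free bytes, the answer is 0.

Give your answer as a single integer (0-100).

Op 1: a = malloc(1) -> a = 0; heap: [0-0 ALLOC][1-46 FREE]
Op 2: b = malloc(6) -> b = 1; heap: [0-0 ALLOC][1-6 ALLOC][7-46 FREE]
Op 3: c = malloc(10) -> c = 7; heap: [0-0 ALLOC][1-6 ALLOC][7-16 ALLOC][17-46 FREE]
Op 4: free(b) -> (freed b); heap: [0-0 ALLOC][1-6 FREE][7-16 ALLOC][17-46 FREE]
Op 5: c = realloc(c, 17) -> c = 7; heap: [0-0 ALLOC][1-6 FREE][7-23 ALLOC][24-46 FREE]
Op 6: free(c) -> (freed c); heap: [0-0 ALLOC][1-46 FREE]
Op 7: d = malloc(8) -> d = 1; heap: [0-0 ALLOC][1-8 ALLOC][9-46 FREE]
Op 8: a = realloc(a, 10) -> a = 9; heap: [0-0 FREE][1-8 ALLOC][9-18 ALLOC][19-46 FREE]
Op 9: e = malloc(10) -> e = 19; heap: [0-0 FREE][1-8 ALLOC][9-18 ALLOC][19-28 ALLOC][29-46 FREE]
Free blocks: [1 18] total_free=19 largest=18 -> 100*(19-18)/19 = 100/19 ≈ 5.263 -> rounds to 5

Answer: 5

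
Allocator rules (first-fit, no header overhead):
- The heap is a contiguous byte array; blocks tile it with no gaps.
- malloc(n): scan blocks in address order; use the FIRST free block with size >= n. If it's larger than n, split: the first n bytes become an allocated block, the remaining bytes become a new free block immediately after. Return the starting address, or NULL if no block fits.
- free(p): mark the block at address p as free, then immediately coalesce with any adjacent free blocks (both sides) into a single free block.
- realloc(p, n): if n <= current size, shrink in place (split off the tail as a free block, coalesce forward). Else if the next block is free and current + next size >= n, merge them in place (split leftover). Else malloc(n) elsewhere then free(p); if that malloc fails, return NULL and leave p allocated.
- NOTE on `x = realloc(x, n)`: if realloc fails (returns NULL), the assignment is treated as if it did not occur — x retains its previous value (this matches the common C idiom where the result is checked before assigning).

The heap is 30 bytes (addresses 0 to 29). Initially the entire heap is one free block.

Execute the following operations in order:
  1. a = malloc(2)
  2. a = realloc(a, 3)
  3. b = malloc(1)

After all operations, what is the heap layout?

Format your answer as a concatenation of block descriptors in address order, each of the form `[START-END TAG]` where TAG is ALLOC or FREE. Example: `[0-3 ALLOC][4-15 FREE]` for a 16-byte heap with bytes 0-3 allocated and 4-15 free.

Op 1: a = malloc(2) -> a = 0; heap: [0-1 ALLOC][2-29 FREE]
Op 2: a = realloc(a, 3) -> a = 0; heap: [0-2 ALLOC][3-29 FREE]
Op 3: b = malloc(1) -> b = 3; heap: [0-2 ALLOC][3-3 ALLOC][4-29 FREE]

Answer: [0-2 ALLOC][3-3 ALLOC][4-29 FREE]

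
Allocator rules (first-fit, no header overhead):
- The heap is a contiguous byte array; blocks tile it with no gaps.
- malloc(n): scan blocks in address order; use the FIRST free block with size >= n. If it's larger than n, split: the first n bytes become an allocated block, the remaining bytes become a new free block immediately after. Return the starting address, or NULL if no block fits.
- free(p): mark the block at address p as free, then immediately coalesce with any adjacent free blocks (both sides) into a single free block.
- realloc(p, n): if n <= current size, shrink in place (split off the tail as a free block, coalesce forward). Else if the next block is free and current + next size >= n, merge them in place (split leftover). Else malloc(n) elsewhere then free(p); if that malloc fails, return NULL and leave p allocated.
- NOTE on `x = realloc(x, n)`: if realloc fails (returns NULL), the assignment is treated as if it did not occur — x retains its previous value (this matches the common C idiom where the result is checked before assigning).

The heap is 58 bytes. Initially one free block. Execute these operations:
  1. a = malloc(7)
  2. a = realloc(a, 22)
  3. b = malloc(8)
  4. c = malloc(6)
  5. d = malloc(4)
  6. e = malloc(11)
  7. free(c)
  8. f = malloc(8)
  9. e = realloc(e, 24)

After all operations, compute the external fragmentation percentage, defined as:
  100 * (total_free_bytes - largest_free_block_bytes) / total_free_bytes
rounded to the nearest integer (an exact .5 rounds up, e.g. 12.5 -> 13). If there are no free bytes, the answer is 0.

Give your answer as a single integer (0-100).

Op 1: a = malloc(7) -> a = 0; heap: [0-6 ALLOC][7-57 FREE]
Op 2: a = realloc(a, 22) -> a = 0; heap: [0-21 ALLOC][22-57 FREE]
Op 3: b = malloc(8) -> b = 22; heap: [0-21 ALLOC][22-29 ALLOC][30-57 FREE]
Op 4: c = malloc(6) -> c = 30; heap: [0-21 ALLOC][22-29 ALLOC][30-35 ALLOC][36-57 FREE]
Op 5: d = malloc(4) -> d = 36; heap: [0-21 ALLOC][22-29 ALLOC][30-35 ALLOC][36-39 ALLOC][40-57 FREE]
Op 6: e = malloc(11) -> e = 40; heap: [0-21 ALLOC][22-29 ALLOC][30-35 ALLOC][36-39 ALLOC][40-50 ALLOC][51-57 FREE]
Op 7: free(c) -> (freed c); heap: [0-21 ALLOC][22-29 ALLOC][30-35 FREE][36-39 ALLOC][40-50 ALLOC][51-57 FREE]
Op 8: f = malloc(8) -> f = NULL; heap: [0-21 ALLOC][22-29 ALLOC][30-35 FREE][36-39 ALLOC][40-50 ALLOC][51-57 FREE]
Op 9: e = realloc(e, 24) -> NULL (e unchanged); heap: [0-21 ALLOC][22-29 ALLOC][30-35 FREE][36-39 ALLOC][40-50 ALLOC][51-57 FREE]
Free blocks: [6 7] total_free=13 largest=7 -> 100*(13-7)/13 = 600/13 ≈ 46.154 -> rounds to 46

Answer: 46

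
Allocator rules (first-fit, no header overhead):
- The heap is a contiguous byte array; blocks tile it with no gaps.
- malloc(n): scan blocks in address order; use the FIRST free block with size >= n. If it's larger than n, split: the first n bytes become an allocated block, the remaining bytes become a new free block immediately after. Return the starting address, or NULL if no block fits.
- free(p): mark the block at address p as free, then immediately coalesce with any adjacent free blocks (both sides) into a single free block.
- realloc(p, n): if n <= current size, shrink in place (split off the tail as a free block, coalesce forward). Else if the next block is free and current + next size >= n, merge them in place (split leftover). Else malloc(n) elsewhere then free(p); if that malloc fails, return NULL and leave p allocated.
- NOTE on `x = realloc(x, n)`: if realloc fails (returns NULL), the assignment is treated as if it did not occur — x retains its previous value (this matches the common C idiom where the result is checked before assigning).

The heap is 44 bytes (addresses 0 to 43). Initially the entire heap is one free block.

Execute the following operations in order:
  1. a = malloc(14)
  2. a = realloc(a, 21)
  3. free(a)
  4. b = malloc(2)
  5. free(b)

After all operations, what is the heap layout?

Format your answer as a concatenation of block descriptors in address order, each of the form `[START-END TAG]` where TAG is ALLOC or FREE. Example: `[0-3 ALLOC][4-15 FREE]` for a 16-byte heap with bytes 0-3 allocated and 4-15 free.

Op 1: a = malloc(14) -> a = 0; heap: [0-13 ALLOC][14-43 FREE]
Op 2: a = realloc(a, 21) -> a = 0; heap: [0-20 ALLOC][21-43 FREE]
Op 3: free(a) -> (freed a); heap: [0-43 FREE]
Op 4: b = malloc(2) -> b = 0; heap: [0-1 ALLOC][2-43 FREE]
Op 5: free(b) -> (freed b); heap: [0-43 FREE]

Answer: [0-43 FREE]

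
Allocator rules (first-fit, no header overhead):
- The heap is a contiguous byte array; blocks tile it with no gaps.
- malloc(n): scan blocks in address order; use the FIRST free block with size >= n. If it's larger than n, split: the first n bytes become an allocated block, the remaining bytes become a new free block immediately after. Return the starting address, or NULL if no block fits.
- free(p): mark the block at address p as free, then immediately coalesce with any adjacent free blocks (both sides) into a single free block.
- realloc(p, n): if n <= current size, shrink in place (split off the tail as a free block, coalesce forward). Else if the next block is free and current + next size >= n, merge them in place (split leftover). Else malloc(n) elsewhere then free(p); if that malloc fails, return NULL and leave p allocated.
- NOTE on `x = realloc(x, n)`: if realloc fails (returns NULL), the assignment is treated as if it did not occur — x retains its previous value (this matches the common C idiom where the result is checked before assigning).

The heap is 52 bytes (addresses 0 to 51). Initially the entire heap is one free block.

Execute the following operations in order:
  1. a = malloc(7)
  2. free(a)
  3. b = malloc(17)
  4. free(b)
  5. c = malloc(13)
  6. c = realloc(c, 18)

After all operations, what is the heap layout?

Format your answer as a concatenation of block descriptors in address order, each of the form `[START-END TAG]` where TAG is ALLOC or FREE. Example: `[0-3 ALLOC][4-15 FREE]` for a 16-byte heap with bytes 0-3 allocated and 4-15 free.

Op 1: a = malloc(7) -> a = 0; heap: [0-6 ALLOC][7-51 FREE]
Op 2: free(a) -> (freed a); heap: [0-51 FREE]
Op 3: b = malloc(17) -> b = 0; heap: [0-16 ALLOC][17-51 FREE]
Op 4: free(b) -> (freed b); heap: [0-51 FREE]
Op 5: c = malloc(13) -> c = 0; heap: [0-12 ALLOC][13-51 FREE]
Op 6: c = realloc(c, 18) -> c = 0; heap: [0-17 ALLOC][18-51 FREE]

Answer: [0-17 ALLOC][18-51 FREE]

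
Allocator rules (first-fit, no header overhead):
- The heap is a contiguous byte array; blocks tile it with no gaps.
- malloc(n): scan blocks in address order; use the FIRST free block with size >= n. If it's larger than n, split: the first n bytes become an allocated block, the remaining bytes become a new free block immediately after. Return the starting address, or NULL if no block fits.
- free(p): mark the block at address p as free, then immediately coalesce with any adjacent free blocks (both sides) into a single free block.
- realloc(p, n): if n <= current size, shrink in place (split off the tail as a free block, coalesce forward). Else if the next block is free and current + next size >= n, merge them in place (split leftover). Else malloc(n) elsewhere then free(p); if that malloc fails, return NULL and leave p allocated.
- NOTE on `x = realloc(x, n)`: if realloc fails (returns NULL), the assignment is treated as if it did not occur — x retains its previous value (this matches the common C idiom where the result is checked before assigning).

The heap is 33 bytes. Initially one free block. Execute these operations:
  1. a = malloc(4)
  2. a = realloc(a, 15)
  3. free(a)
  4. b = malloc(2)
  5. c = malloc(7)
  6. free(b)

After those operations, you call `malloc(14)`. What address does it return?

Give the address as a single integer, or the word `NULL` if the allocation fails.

Op 1: a = malloc(4) -> a = 0; heap: [0-3 ALLOC][4-32 FREE]
Op 2: a = realloc(a, 15) -> a = 0; heap: [0-14 ALLOC][15-32 FREE]
Op 3: free(a) -> (freed a); heap: [0-32 FREE]
Op 4: b = malloc(2) -> b = 0; heap: [0-1 ALLOC][2-32 FREE]
Op 5: c = malloc(7) -> c = 2; heap: [0-1 ALLOC][2-8 ALLOC][9-32 FREE]
Op 6: free(b) -> (freed b); heap: [0-1 FREE][2-8 ALLOC][9-32 FREE]
malloc(14): first-fit scan over [0-1 FREE][2-8 ALLOC][9-32 FREE] -> 9

Answer: 9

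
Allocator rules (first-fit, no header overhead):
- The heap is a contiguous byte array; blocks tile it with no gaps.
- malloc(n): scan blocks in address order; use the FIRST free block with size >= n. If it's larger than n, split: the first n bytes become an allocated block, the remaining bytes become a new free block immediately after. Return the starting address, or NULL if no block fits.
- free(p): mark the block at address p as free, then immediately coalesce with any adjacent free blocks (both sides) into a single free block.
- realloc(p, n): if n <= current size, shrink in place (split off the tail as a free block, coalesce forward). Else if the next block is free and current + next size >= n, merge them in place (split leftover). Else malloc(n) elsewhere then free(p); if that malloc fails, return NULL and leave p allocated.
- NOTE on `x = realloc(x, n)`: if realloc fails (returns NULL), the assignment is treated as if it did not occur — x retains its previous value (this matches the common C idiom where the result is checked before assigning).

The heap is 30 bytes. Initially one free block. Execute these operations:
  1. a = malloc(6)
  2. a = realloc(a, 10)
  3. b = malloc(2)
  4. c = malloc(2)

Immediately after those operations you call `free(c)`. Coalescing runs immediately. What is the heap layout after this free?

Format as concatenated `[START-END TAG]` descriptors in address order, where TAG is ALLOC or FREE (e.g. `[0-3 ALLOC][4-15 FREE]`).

Op 1: a = malloc(6) -> a = 0; heap: [0-5 ALLOC][6-29 FREE]
Op 2: a = realloc(a, 10) -> a = 0; heap: [0-9 ALLOC][10-29 FREE]
Op 3: b = malloc(2) -> b = 10; heap: [0-9 ALLOC][10-11 ALLOC][12-29 FREE]
Op 4: c = malloc(2) -> c = 12; heap: [0-9 ALLOC][10-11 ALLOC][12-13 ALLOC][14-29 FREE]
free(c): c = 12 -> block [12-13 ALLOC]; mark free, coalesce with adjacent free neighbors -> [0-9 ALLOC][10-11 ALLOC][12-29 FREE]

Answer: [0-9 ALLOC][10-11 ALLOC][12-29 FREE]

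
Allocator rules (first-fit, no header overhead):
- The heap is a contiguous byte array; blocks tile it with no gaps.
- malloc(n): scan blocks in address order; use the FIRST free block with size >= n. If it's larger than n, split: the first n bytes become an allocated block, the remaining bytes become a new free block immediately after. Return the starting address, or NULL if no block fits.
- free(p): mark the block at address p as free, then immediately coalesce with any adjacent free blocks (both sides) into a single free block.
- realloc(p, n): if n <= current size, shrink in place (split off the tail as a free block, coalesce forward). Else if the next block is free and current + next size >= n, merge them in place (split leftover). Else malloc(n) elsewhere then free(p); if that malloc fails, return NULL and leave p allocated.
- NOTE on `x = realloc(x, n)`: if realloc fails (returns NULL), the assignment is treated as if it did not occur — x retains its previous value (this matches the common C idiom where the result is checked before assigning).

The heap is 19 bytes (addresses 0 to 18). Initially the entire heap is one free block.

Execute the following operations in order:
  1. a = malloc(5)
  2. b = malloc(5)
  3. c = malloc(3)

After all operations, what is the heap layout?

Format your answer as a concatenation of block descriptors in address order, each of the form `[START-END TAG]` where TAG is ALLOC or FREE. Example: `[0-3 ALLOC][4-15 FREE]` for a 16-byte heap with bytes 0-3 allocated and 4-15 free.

Op 1: a = malloc(5) -> a = 0; heap: [0-4 ALLOC][5-18 FREE]
Op 2: b = malloc(5) -> b = 5; heap: [0-4 ALLOC][5-9 ALLOC][10-18 FREE]
Op 3: c = malloc(3) -> c = 10; heap: [0-4 ALLOC][5-9 ALLOC][10-12 ALLOC][13-18 FREE]

Answer: [0-4 ALLOC][5-9 ALLOC][10-12 ALLOC][13-18 FREE]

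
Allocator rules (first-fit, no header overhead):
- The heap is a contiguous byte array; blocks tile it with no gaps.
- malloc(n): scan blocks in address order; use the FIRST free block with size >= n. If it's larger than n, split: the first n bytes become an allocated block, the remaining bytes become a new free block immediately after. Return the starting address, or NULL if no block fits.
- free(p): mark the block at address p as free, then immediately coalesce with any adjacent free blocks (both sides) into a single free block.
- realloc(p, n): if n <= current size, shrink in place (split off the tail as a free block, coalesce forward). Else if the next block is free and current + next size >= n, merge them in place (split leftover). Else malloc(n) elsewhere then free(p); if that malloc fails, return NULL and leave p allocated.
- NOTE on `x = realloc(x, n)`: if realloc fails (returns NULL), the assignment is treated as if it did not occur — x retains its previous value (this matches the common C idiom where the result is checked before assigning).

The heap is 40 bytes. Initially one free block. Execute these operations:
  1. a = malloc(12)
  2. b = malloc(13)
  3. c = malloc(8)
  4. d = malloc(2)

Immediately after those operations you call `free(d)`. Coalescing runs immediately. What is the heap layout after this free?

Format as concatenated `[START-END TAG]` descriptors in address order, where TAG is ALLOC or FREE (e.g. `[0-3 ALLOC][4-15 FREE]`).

Op 1: a = malloc(12) -> a = 0; heap: [0-11 ALLOC][12-39 FREE]
Op 2: b = malloc(13) -> b = 12; heap: [0-11 ALLOC][12-24 ALLOC][25-39 FREE]
Op 3: c = malloc(8) -> c = 25; heap: [0-11 ALLOC][12-24 ALLOC][25-32 ALLOC][33-39 FREE]
Op 4: d = malloc(2) -> d = 33; heap: [0-11 ALLOC][12-24 ALLOC][25-32 ALLOC][33-34 ALLOC][35-39 FREE]
free(d): d = 33 -> block [33-34 ALLOC]; mark free, coalesce with adjacent free neighbors -> [0-11 ALLOC][12-24 ALLOC][25-32 ALLOC][33-39 FREE]

Answer: [0-11 ALLOC][12-24 ALLOC][25-32 ALLOC][33-39 FREE]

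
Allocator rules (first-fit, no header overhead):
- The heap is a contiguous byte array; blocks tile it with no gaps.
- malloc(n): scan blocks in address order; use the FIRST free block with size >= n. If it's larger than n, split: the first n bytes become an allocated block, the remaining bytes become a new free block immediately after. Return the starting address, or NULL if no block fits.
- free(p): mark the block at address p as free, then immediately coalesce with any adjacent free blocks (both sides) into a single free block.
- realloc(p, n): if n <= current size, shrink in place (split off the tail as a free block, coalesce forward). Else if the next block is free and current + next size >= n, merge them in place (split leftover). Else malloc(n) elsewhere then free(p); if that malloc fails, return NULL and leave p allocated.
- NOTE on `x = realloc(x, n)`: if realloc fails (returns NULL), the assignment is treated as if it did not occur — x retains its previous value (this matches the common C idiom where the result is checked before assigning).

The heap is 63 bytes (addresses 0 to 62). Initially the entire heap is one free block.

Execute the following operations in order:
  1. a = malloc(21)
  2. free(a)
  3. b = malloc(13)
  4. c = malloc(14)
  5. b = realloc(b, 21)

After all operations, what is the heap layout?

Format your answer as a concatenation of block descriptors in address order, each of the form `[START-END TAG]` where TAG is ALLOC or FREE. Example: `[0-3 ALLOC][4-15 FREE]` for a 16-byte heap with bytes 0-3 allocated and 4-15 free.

Answer: [0-12 FREE][13-26 ALLOC][27-47 ALLOC][48-62 FREE]

Derivation:
Op 1: a = malloc(21) -> a = 0; heap: [0-20 ALLOC][21-62 FREE]
Op 2: free(a) -> (freed a); heap: [0-62 FREE]
Op 3: b = malloc(13) -> b = 0; heap: [0-12 ALLOC][13-62 FREE]
Op 4: c = malloc(14) -> c = 13; heap: [0-12 ALLOC][13-26 ALLOC][27-62 FREE]
Op 5: b = realloc(b, 21) -> b = 27; heap: [0-12 FREE][13-26 ALLOC][27-47 ALLOC][48-62 FREE]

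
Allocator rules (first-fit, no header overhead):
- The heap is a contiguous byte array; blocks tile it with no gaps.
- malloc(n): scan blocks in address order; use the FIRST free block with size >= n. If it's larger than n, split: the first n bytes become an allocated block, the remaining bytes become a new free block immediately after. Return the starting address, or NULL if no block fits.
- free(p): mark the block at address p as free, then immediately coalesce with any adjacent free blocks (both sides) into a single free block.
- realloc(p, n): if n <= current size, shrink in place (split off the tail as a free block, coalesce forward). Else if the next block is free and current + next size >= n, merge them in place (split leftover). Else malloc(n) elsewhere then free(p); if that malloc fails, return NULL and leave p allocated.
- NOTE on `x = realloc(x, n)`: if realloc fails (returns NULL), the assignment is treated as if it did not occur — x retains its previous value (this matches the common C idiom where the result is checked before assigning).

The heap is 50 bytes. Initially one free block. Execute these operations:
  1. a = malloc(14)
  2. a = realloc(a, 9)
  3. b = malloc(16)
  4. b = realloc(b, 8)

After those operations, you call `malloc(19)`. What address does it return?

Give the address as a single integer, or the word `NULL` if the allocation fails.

Op 1: a = malloc(14) -> a = 0; heap: [0-13 ALLOC][14-49 FREE]
Op 2: a = realloc(a, 9) -> a = 0; heap: [0-8 ALLOC][9-49 FREE]
Op 3: b = malloc(16) -> b = 9; heap: [0-8 ALLOC][9-24 ALLOC][25-49 FREE]
Op 4: b = realloc(b, 8) -> b = 9; heap: [0-8 ALLOC][9-16 ALLOC][17-49 FREE]
malloc(19): first-fit scan over [0-8 ALLOC][9-16 ALLOC][17-49 FREE] -> 17

Answer: 17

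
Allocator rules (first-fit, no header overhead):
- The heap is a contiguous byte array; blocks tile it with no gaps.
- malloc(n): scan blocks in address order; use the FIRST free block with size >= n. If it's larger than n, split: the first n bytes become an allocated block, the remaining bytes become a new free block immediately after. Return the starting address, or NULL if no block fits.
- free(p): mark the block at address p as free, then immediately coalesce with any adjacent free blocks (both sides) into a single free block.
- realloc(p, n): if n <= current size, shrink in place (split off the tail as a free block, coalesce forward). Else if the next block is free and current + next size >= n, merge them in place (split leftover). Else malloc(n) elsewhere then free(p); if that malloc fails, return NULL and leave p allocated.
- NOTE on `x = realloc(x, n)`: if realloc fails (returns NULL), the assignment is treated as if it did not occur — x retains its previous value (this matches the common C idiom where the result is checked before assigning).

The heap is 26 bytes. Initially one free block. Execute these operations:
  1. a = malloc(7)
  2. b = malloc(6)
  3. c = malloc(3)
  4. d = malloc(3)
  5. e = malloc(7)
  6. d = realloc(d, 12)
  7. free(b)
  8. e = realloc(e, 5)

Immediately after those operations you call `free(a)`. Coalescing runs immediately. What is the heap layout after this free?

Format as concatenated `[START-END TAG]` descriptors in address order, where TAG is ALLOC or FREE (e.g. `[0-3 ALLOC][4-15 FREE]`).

Op 1: a = malloc(7) -> a = 0; heap: [0-6 ALLOC][7-25 FREE]
Op 2: b = malloc(6) -> b = 7; heap: [0-6 ALLOC][7-12 ALLOC][13-25 FREE]
Op 3: c = malloc(3) -> c = 13; heap: [0-6 ALLOC][7-12 ALLOC][13-15 ALLOC][16-25 FREE]
Op 4: d = malloc(3) -> d = 16; heap: [0-6 ALLOC][7-12 ALLOC][13-15 ALLOC][16-18 ALLOC][19-25 FREE]
Op 5: e = malloc(7) -> e = 19; heap: [0-6 ALLOC][7-12 ALLOC][13-15 ALLOC][16-18 ALLOC][19-25 ALLOC]
Op 6: d = realloc(d, 12) -> NULL (d unchanged); heap: [0-6 ALLOC][7-12 ALLOC][13-15 ALLOC][16-18 ALLOC][19-25 ALLOC]
Op 7: free(b) -> (freed b); heap: [0-6 ALLOC][7-12 FREE][13-15 ALLOC][16-18 ALLOC][19-25 ALLOC]
Op 8: e = realloc(e, 5) -> e = 19; heap: [0-6 ALLOC][7-12 FREE][13-15 ALLOC][16-18 ALLOC][19-23 ALLOC][24-25 FREE]
free(a): a = 0 -> block [0-6 ALLOC]; mark free, coalesce with adjacent free neighbors -> [0-12 FREE][13-15 ALLOC][16-18 ALLOC][19-23 ALLOC][24-25 FREE]

Answer: [0-12 FREE][13-15 ALLOC][16-18 ALLOC][19-23 ALLOC][24-25 FREE]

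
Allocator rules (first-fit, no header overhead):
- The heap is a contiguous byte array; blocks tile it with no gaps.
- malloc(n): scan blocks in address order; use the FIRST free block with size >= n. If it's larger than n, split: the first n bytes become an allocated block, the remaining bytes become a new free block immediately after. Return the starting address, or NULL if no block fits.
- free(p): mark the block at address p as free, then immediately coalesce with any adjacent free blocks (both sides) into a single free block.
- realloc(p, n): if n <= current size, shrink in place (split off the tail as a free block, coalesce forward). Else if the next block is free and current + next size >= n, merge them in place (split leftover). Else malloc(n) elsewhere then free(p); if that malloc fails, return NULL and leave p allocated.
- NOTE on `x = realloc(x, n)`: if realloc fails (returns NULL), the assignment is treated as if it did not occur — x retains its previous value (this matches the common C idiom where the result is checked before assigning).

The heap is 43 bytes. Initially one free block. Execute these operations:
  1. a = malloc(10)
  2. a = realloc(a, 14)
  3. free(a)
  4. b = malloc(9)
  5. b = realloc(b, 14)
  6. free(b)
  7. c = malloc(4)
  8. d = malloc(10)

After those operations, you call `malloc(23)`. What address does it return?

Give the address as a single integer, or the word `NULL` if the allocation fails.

Answer: 14

Derivation:
Op 1: a = malloc(10) -> a = 0; heap: [0-9 ALLOC][10-42 FREE]
Op 2: a = realloc(a, 14) -> a = 0; heap: [0-13 ALLOC][14-42 FREE]
Op 3: free(a) -> (freed a); heap: [0-42 FREE]
Op 4: b = malloc(9) -> b = 0; heap: [0-8 ALLOC][9-42 FREE]
Op 5: b = realloc(b, 14) -> b = 0; heap: [0-13 ALLOC][14-42 FREE]
Op 6: free(b) -> (freed b); heap: [0-42 FREE]
Op 7: c = malloc(4) -> c = 0; heap: [0-3 ALLOC][4-42 FREE]
Op 8: d = malloc(10) -> d = 4; heap: [0-3 ALLOC][4-13 ALLOC][14-42 FREE]
malloc(23): first-fit scan over [0-3 ALLOC][4-13 ALLOC][14-42 FREE] -> 14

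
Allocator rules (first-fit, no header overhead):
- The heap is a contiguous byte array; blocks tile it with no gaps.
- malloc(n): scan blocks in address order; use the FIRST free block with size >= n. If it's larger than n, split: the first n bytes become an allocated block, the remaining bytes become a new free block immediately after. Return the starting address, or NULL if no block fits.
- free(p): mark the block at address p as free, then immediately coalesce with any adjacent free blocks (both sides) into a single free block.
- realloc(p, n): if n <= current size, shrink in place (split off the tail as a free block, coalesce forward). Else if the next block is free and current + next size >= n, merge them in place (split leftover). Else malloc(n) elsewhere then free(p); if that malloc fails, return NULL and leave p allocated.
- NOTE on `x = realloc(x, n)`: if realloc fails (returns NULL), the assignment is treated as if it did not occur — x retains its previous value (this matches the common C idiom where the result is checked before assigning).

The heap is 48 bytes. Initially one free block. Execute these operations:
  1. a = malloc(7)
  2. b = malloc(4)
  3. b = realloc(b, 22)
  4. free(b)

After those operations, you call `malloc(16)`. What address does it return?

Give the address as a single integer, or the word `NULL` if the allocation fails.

Op 1: a = malloc(7) -> a = 0; heap: [0-6 ALLOC][7-47 FREE]
Op 2: b = malloc(4) -> b = 7; heap: [0-6 ALLOC][7-10 ALLOC][11-47 FREE]
Op 3: b = realloc(b, 22) -> b = 7; heap: [0-6 ALLOC][7-28 ALLOC][29-47 FREE]
Op 4: free(b) -> (freed b); heap: [0-6 ALLOC][7-47 FREE]
malloc(16): first-fit scan over [0-6 ALLOC][7-47 FREE] -> 7

Answer: 7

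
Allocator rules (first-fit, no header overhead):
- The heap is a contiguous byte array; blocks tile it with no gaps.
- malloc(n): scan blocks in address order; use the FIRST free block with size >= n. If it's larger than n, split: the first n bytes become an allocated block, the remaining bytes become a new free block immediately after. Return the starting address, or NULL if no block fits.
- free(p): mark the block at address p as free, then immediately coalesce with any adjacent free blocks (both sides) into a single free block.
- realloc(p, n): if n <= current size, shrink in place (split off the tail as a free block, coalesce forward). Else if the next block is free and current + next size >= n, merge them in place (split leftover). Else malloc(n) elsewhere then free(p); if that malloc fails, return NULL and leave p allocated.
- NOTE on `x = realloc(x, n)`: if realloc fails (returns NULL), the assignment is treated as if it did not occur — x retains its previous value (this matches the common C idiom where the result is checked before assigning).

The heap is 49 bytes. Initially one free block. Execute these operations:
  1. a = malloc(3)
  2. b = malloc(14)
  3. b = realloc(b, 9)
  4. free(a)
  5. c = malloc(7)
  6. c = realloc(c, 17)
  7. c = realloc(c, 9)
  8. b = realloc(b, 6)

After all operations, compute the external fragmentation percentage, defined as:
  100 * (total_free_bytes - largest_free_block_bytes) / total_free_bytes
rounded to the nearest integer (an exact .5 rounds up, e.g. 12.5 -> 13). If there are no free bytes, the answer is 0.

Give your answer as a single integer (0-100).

Op 1: a = malloc(3) -> a = 0; heap: [0-2 ALLOC][3-48 FREE]
Op 2: b = malloc(14) -> b = 3; heap: [0-2 ALLOC][3-16 ALLOC][17-48 FREE]
Op 3: b = realloc(b, 9) -> b = 3; heap: [0-2 ALLOC][3-11 ALLOC][12-48 FREE]
Op 4: free(a) -> (freed a); heap: [0-2 FREE][3-11 ALLOC][12-48 FREE]
Op 5: c = malloc(7) -> c = 12; heap: [0-2 FREE][3-11 ALLOC][12-18 ALLOC][19-48 FREE]
Op 6: c = realloc(c, 17) -> c = 12; heap: [0-2 FREE][3-11 ALLOC][12-28 ALLOC][29-48 FREE]
Op 7: c = realloc(c, 9) -> c = 12; heap: [0-2 FREE][3-11 ALLOC][12-20 ALLOC][21-48 FREE]
Op 8: b = realloc(b, 6) -> b = 3; heap: [0-2 FREE][3-8 ALLOC][9-11 FREE][12-20 ALLOC][21-48 FREE]
Free blocks: [3 3 28] total_free=34 largest=28 -> 100*(34-28)/34 = 600/34 ≈ 17.647 -> rounds to 18

Answer: 18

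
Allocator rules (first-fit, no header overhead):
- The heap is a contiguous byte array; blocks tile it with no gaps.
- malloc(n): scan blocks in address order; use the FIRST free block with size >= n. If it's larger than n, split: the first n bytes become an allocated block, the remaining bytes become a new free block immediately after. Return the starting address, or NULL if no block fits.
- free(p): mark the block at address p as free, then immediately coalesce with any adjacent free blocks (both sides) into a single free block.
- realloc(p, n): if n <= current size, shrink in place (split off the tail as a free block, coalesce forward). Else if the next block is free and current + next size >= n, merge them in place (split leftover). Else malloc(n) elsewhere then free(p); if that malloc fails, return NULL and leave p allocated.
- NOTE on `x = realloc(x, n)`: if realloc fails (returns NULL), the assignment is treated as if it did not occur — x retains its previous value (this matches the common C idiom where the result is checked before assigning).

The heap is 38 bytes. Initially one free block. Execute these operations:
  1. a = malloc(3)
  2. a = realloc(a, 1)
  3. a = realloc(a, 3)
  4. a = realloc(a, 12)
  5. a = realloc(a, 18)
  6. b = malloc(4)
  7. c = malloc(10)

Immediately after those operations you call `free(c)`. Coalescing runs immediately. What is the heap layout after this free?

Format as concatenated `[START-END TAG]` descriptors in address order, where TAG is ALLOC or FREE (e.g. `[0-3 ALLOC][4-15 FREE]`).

Op 1: a = malloc(3) -> a = 0; heap: [0-2 ALLOC][3-37 FREE]
Op 2: a = realloc(a, 1) -> a = 0; heap: [0-0 ALLOC][1-37 FREE]
Op 3: a = realloc(a, 3) -> a = 0; heap: [0-2 ALLOC][3-37 FREE]
Op 4: a = realloc(a, 12) -> a = 0; heap: [0-11 ALLOC][12-37 FREE]
Op 5: a = realloc(a, 18) -> a = 0; heap: [0-17 ALLOC][18-37 FREE]
Op 6: b = malloc(4) -> b = 18; heap: [0-17 ALLOC][18-21 ALLOC][22-37 FREE]
Op 7: c = malloc(10) -> c = 22; heap: [0-17 ALLOC][18-21 ALLOC][22-31 ALLOC][32-37 FREE]
free(c): c = 22 -> block [22-31 ALLOC]; mark free, coalesce with adjacent free neighbors -> [0-17 ALLOC][18-21 ALLOC][22-37 FREE]

Answer: [0-17 ALLOC][18-21 ALLOC][22-37 FREE]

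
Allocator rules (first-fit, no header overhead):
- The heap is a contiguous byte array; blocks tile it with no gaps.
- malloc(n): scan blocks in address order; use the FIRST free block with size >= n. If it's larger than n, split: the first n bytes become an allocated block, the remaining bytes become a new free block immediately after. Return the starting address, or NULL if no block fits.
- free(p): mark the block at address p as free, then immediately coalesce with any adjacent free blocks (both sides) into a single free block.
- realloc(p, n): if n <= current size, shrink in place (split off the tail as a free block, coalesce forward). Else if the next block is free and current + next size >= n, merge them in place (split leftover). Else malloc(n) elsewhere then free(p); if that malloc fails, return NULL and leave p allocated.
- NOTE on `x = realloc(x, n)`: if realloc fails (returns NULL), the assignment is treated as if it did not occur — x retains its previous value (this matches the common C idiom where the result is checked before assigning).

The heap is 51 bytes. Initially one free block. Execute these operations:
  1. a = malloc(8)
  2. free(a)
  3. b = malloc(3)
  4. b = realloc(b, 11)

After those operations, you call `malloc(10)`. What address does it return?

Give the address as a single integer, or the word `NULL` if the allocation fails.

Op 1: a = malloc(8) -> a = 0; heap: [0-7 ALLOC][8-50 FREE]
Op 2: free(a) -> (freed a); heap: [0-50 FREE]
Op 3: b = malloc(3) -> b = 0; heap: [0-2 ALLOC][3-50 FREE]
Op 4: b = realloc(b, 11) -> b = 0; heap: [0-10 ALLOC][11-50 FREE]
malloc(10): first-fit scan over [0-10 ALLOC][11-50 FREE] -> 11

Answer: 11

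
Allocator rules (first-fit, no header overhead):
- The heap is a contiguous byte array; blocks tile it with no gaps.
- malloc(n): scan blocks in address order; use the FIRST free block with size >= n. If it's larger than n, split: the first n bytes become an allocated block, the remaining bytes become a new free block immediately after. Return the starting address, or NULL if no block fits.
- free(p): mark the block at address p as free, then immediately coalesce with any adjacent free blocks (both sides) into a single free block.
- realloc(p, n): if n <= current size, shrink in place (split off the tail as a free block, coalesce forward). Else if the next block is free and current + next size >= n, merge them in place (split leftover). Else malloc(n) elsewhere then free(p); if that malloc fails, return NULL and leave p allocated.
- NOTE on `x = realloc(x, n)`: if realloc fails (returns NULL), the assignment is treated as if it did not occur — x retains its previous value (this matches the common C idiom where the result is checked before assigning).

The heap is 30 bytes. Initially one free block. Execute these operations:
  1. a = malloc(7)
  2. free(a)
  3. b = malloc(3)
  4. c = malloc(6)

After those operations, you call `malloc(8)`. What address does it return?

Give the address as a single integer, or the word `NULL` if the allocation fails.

Answer: 9

Derivation:
Op 1: a = malloc(7) -> a = 0; heap: [0-6 ALLOC][7-29 FREE]
Op 2: free(a) -> (freed a); heap: [0-29 FREE]
Op 3: b = malloc(3) -> b = 0; heap: [0-2 ALLOC][3-29 FREE]
Op 4: c = malloc(6) -> c = 3; heap: [0-2 ALLOC][3-8 ALLOC][9-29 FREE]
malloc(8): first-fit scan over [0-2 ALLOC][3-8 ALLOC][9-29 FREE] -> 9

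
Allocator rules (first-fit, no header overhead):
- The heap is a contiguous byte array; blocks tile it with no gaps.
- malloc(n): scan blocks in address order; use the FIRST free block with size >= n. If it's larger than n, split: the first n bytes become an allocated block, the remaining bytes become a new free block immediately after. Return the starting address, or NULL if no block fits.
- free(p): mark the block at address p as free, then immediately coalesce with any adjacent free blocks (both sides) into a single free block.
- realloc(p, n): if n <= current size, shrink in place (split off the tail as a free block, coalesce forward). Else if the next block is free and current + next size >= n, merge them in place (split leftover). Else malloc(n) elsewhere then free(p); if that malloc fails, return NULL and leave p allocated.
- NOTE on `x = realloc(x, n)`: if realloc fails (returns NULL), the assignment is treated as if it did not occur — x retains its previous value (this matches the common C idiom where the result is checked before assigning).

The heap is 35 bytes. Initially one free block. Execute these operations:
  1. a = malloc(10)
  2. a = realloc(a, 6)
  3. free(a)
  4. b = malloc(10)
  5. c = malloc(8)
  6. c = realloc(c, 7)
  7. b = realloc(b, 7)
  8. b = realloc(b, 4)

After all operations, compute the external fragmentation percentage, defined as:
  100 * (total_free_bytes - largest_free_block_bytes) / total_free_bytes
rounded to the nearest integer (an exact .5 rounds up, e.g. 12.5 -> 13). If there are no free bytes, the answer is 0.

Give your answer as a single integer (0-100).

Op 1: a = malloc(10) -> a = 0; heap: [0-9 ALLOC][10-34 FREE]
Op 2: a = realloc(a, 6) -> a = 0; heap: [0-5 ALLOC][6-34 FREE]
Op 3: free(a) -> (freed a); heap: [0-34 FREE]
Op 4: b = malloc(10) -> b = 0; heap: [0-9 ALLOC][10-34 FREE]
Op 5: c = malloc(8) -> c = 10; heap: [0-9 ALLOC][10-17 ALLOC][18-34 FREE]
Op 6: c = realloc(c, 7) -> c = 10; heap: [0-9 ALLOC][10-16 ALLOC][17-34 FREE]
Op 7: b = realloc(b, 7) -> b = 0; heap: [0-6 ALLOC][7-9 FREE][10-16 ALLOC][17-34 FREE]
Op 8: b = realloc(b, 4) -> b = 0; heap: [0-3 ALLOC][4-9 FREE][10-16 ALLOC][17-34 FREE]
Free blocks: [6 18] total_free=24 largest=18 -> 100*(24-18)/24 = 600/24 = 25

Answer: 25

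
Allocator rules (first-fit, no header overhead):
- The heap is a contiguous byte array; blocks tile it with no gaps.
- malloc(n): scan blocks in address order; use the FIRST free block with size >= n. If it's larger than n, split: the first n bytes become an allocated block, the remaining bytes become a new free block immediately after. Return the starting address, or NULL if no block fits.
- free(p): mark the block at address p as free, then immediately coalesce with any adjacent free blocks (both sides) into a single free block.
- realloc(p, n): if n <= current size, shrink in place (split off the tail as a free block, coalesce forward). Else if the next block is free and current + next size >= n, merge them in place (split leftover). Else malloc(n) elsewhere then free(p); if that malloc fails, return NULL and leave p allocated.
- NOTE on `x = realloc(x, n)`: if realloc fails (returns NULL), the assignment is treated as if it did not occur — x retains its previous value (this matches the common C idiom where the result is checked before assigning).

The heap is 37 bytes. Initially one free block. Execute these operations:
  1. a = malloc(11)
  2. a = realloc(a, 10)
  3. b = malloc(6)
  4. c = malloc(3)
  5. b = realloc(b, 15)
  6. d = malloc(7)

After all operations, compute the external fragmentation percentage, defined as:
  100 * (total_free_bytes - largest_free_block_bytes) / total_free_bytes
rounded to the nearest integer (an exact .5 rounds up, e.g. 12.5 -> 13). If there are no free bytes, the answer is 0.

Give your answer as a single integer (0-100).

Answer: 33

Derivation:
Op 1: a = malloc(11) -> a = 0; heap: [0-10 ALLOC][11-36 FREE]
Op 2: a = realloc(a, 10) -> a = 0; heap: [0-9 ALLOC][10-36 FREE]
Op 3: b = malloc(6) -> b = 10; heap: [0-9 ALLOC][10-15 ALLOC][16-36 FREE]
Op 4: c = malloc(3) -> c = 16; heap: [0-9 ALLOC][10-15 ALLOC][16-18 ALLOC][19-36 FREE]
Op 5: b = realloc(b, 15) -> b = 19; heap: [0-9 ALLOC][10-15 FREE][16-18 ALLOC][19-33 ALLOC][34-36 FREE]
Op 6: d = malloc(7) -> d = NULL; heap: [0-9 ALLOC][10-15 FREE][16-18 ALLOC][19-33 ALLOC][34-36 FREE]
Free blocks: [6 3] total_free=9 largest=6 -> 100*(9-6)/9 = 300/9 ≈ 33.333 -> rounds to 33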